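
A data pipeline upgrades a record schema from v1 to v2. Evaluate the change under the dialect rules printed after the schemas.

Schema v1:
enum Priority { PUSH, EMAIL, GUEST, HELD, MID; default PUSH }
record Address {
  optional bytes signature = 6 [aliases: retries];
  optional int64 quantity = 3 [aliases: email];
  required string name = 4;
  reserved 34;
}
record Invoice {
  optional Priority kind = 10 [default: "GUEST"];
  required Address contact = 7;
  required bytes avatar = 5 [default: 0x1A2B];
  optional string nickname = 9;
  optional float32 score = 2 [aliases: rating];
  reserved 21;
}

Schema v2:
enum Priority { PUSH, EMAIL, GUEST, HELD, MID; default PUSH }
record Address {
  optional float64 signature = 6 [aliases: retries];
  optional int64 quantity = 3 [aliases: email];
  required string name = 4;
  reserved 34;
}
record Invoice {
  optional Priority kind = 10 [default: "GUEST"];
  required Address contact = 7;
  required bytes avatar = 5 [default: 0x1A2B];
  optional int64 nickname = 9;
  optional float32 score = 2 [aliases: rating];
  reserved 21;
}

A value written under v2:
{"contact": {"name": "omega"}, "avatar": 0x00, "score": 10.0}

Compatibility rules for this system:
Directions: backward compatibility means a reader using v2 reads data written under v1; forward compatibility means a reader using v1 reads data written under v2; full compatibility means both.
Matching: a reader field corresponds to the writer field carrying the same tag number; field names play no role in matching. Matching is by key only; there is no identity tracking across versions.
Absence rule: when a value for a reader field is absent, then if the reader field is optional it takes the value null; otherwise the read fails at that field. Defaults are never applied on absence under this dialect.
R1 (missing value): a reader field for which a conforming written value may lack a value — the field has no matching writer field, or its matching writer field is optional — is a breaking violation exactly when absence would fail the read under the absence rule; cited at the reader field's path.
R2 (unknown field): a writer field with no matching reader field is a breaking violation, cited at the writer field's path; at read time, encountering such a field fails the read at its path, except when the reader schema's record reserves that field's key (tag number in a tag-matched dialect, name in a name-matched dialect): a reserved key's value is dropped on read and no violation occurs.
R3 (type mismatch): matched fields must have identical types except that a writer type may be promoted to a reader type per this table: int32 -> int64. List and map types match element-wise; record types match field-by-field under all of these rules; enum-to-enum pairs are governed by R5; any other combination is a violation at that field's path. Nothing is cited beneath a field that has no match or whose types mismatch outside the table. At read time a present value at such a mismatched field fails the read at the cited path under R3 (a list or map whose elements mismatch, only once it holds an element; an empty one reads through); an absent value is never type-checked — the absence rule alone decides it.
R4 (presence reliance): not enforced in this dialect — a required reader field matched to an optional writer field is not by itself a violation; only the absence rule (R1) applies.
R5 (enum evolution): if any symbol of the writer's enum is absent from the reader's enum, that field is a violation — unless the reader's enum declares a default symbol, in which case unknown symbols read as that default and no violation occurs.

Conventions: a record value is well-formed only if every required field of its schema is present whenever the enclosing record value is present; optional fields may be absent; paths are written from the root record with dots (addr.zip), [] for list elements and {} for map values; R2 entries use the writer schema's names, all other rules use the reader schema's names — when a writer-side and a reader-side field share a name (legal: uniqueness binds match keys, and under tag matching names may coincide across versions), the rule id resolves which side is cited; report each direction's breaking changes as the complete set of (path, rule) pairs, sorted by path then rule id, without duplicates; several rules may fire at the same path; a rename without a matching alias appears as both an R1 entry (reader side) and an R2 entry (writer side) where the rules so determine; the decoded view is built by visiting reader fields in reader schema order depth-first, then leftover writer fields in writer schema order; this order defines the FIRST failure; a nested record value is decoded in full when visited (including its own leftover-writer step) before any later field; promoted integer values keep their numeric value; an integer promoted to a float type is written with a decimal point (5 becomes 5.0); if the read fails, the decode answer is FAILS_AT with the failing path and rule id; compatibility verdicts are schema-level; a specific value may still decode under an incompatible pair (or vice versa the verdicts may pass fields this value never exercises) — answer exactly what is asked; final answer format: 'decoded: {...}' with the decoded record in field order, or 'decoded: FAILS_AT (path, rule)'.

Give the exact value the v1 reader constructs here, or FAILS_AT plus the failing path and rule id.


decoded: {"kind": null, "contact": {"signature": null, "quantity": null, "name": "omega"}, "avatar": 0x00, "nickname": null, "score": 10.0}

each type pair in Invoice: writer, then reader
decode (reader v1):
  kind := null (missing; optional => null)
  contact.signature := null (missing; optional => null)
  contact.quantity := null (missing; optional => null)
  contact.name := "omega"
  avatar := 0x00
  nickname := null (missing; optional => null)
  score := 10.0
  => decoded: {"kind": null, "contact": {"signature": null, "quantity": null, "name": "omega"}, "avatar": 0x00, "nickname": null, "score": 10.0}
remaining Invoice differences; none change what is asked:
  field nickname in record Invoice: type string changed to int64 -> schema-level compatibility only; this Invoice value's decode is unchanged
  field signature in record Address: type bytes changed to float64 -> schema-level compatibility only; this Invoice value's decode is unchanged


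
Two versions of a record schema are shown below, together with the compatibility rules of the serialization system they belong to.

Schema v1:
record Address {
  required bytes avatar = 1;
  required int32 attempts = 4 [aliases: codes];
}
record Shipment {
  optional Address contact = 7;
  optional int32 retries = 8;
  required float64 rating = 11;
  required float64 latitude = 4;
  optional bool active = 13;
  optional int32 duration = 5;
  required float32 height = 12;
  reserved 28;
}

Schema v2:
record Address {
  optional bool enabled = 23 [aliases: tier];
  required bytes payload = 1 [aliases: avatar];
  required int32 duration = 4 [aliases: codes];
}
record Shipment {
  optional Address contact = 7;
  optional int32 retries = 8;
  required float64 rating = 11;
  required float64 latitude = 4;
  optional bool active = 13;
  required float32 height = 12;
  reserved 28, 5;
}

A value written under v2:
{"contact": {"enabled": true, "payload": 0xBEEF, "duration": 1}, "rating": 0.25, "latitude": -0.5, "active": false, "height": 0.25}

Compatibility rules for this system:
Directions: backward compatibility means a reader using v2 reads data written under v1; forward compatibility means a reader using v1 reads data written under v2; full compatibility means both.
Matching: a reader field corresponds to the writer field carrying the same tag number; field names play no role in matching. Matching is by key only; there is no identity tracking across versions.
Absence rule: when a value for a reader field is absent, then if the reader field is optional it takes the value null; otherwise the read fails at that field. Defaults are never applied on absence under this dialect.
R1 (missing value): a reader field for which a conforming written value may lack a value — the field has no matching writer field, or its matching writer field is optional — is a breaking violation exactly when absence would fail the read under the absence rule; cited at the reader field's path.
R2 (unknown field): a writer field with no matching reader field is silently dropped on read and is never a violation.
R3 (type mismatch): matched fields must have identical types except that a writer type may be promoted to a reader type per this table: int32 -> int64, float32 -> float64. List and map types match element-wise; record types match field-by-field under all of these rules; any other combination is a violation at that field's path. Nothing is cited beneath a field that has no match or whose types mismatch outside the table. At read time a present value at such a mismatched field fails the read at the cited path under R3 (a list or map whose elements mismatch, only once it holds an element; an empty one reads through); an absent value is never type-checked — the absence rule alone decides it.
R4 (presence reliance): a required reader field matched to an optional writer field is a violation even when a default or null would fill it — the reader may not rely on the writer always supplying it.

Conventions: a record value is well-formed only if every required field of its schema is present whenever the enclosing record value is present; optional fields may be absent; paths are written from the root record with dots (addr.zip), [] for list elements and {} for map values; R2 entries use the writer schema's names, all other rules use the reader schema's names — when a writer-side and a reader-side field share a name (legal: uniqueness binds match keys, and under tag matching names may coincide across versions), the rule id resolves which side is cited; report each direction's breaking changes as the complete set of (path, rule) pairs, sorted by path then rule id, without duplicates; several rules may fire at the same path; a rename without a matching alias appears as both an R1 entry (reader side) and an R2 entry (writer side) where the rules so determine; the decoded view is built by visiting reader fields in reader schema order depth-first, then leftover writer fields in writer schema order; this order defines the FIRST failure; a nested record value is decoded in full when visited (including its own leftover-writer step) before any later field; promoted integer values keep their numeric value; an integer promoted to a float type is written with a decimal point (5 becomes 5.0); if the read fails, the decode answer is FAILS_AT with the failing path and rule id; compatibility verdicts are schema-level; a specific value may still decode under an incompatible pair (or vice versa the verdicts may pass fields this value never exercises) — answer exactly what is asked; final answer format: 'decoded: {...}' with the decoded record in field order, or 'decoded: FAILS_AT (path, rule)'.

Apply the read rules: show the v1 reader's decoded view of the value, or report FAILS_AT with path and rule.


decoded: {"contact": {"avatar": 0xBEEF, "attempts": 1}, "retries": null, "rating": 0.25, "latitude": -0.5, "active": false, "duration": null, "height": 0.25}

the writer's type comes first in each Shipment pair
migrating the Shipment value to v1:
  contact.avatar := 0xBEEF (from writer payload)
  contact.attempts := 1 (from writer duration)
  writer contact.enabled: unmatched, discarded
  retries := null (not supplied -> null)
  rating := 0.25
  latitude := -0.5
  active := false
  duration := null (not supplied -> null)
  height := 0.25
  => decoded: {"contact": {"avatar": 0xBEEF, "attempts": 1}, "retries": null, "rating": 0.25, "latitude": -0.5, "active": false, "duration": null, "height": 0.25}
the rest of the Shipment diff is inert for this question:
  renamed field avatar to payload in record Address (alias avatar declared on the renamed field) -> no rule fires on it and the decoded Shipment view is identical with or without it
  renamed field attempts to duration in record Address -> no rule fires on it and the decoded Shipment view is identical with or without it
  added field enabled to record Address: optional bool, tag 23 (in v2 it sits immediately before payload) -> no rule fires on it and the decoded Shipment view is identical with or without it
  removed field duration from record Shipment (its key 5 joins the reserved list) -> no rule fires on it and the decoded Shipment view is identical with or without it


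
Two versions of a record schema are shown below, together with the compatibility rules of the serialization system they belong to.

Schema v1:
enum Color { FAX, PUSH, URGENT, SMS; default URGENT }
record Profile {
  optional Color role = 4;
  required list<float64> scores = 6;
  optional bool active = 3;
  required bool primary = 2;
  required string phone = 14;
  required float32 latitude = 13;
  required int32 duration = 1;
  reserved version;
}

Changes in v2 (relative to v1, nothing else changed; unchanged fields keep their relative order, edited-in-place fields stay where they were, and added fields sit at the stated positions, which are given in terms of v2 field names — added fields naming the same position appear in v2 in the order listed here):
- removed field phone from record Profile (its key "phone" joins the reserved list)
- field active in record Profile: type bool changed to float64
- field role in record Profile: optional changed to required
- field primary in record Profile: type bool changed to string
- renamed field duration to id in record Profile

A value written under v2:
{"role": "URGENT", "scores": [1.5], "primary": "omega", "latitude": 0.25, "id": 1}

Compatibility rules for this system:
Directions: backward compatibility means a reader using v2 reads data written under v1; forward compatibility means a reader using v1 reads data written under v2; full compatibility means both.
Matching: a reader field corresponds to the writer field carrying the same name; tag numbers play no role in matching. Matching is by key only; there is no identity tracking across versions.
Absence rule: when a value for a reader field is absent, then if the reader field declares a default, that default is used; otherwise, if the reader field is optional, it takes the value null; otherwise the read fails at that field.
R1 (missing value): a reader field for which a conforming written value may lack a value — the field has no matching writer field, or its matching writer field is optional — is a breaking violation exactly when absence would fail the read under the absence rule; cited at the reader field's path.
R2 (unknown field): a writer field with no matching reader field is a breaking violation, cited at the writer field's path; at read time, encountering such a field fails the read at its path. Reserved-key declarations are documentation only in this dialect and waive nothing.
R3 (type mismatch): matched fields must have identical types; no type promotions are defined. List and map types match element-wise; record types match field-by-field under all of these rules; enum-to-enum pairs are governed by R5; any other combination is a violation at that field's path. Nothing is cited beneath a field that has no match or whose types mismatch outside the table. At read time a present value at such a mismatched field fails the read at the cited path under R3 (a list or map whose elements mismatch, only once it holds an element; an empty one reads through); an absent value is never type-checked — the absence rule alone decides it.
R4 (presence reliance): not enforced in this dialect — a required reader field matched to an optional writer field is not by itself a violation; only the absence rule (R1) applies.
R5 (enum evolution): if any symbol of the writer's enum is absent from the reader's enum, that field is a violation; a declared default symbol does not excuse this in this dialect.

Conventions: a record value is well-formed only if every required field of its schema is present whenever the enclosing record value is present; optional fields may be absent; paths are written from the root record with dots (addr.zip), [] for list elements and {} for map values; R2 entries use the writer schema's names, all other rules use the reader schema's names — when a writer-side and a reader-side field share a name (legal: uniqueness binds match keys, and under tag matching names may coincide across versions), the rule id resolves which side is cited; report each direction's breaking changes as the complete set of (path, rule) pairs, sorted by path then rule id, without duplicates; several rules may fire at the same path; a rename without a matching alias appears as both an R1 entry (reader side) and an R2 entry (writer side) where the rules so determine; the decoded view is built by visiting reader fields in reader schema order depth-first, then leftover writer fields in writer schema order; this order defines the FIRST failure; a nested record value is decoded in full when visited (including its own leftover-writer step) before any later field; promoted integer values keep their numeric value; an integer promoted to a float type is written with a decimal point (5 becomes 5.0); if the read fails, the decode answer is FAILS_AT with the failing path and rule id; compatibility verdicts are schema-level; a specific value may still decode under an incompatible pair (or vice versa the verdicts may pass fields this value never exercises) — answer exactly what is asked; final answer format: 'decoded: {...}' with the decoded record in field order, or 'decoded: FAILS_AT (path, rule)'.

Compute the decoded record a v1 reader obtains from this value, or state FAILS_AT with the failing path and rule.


decoded: FAILS_AT (primary, R3)

arrows below run writer -> reader for Profile
decode (reader v1):
  role := "URGENT"
  scores := [1.5]
  active := null (absent, optional -> null)
  read fails at primary under R3
  => FAILS_AT (primary, R3)
the rest of the Profile diff is inert for this question:
  removed field phone from record Profile (its key "phone" joins the reserved list) -> a verdict-level change on Profile — the shown value reads the same
  field active in record Profile: type bool changed to float64 -> a verdict-level change on Profile — the shown value reads the same
  field role in record Profile: optional changed to required -> a verdict-level change on Profile — the shown value reads the same
  renamed field duration to id in record Profile -> a verdict-level change on Profile — the shown value reads the same


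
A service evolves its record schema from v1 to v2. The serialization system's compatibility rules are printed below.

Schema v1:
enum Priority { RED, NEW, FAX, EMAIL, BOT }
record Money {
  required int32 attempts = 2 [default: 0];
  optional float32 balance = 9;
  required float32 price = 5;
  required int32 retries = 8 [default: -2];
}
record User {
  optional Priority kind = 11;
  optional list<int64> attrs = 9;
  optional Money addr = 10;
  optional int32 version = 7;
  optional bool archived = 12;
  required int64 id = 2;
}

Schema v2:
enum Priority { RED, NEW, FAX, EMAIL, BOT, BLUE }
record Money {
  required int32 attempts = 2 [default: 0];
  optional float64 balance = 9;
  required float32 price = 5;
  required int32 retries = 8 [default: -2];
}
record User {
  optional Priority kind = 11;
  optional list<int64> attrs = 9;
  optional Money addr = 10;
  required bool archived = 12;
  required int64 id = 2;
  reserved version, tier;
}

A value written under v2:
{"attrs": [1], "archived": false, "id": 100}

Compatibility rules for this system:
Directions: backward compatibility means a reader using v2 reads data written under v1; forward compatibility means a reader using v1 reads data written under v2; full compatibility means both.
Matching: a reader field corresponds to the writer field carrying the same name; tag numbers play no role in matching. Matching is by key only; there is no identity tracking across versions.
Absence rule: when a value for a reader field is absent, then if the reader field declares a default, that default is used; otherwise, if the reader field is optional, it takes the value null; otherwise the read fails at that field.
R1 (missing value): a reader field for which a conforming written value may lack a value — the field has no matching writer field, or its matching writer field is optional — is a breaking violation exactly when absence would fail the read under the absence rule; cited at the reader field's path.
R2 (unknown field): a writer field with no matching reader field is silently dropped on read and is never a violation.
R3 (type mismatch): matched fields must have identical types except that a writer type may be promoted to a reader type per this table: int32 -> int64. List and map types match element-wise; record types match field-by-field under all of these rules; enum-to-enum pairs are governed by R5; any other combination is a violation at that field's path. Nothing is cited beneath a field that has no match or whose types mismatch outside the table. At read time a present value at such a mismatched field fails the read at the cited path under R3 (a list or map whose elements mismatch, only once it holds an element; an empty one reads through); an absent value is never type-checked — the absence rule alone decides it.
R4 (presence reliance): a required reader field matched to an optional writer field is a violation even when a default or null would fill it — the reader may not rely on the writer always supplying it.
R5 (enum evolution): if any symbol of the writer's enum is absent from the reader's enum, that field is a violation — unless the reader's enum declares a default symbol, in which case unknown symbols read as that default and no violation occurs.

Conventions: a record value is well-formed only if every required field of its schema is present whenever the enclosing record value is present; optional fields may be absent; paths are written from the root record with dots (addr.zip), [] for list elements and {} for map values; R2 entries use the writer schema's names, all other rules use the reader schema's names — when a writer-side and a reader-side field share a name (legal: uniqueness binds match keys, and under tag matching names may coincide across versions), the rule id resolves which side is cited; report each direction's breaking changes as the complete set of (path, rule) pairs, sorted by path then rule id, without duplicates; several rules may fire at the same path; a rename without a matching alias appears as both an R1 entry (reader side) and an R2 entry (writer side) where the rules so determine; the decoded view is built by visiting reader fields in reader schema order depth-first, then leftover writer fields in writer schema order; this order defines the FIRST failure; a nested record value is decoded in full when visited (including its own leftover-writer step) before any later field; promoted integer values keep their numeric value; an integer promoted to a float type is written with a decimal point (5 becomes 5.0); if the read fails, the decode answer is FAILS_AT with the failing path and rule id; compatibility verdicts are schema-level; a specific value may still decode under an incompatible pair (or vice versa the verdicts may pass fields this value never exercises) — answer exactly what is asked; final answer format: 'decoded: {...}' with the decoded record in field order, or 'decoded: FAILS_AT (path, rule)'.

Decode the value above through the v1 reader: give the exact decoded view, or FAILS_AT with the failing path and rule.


in User below, arrows point writer -> reader
decode (reader v1):
  kind := null (absent, optional -> null)
  attrs := [1]
  addr := null (absent, optional -> null)
  version := null (absent, optional -> null)
  archived := false
  id := 100
  => decoded: {"kind": null, "attrs": [1], "addr": null, "version": null, "archived": false, "id": 100}
the other User changes do not affect what is asked:
  field archived in record User: optional changed to required -> a verdict-level change on User — the shown value reads the same
  enum Priority (field kind in record User): symbol BLUE added -> a verdict-level change on User — the shown value reads the same
  removed field version from record User (its key "version" joins the reserved list) -> triggers nothing under the printed rules; the User answer is the same either way
  field balance in record Money: type float32 changed to float64 -> a verdict-level change on User — the shown value reads the same

decoded: {"kind": null, "attrs": [1], "addr": null, "version": null, "archived": false, "id": 100}


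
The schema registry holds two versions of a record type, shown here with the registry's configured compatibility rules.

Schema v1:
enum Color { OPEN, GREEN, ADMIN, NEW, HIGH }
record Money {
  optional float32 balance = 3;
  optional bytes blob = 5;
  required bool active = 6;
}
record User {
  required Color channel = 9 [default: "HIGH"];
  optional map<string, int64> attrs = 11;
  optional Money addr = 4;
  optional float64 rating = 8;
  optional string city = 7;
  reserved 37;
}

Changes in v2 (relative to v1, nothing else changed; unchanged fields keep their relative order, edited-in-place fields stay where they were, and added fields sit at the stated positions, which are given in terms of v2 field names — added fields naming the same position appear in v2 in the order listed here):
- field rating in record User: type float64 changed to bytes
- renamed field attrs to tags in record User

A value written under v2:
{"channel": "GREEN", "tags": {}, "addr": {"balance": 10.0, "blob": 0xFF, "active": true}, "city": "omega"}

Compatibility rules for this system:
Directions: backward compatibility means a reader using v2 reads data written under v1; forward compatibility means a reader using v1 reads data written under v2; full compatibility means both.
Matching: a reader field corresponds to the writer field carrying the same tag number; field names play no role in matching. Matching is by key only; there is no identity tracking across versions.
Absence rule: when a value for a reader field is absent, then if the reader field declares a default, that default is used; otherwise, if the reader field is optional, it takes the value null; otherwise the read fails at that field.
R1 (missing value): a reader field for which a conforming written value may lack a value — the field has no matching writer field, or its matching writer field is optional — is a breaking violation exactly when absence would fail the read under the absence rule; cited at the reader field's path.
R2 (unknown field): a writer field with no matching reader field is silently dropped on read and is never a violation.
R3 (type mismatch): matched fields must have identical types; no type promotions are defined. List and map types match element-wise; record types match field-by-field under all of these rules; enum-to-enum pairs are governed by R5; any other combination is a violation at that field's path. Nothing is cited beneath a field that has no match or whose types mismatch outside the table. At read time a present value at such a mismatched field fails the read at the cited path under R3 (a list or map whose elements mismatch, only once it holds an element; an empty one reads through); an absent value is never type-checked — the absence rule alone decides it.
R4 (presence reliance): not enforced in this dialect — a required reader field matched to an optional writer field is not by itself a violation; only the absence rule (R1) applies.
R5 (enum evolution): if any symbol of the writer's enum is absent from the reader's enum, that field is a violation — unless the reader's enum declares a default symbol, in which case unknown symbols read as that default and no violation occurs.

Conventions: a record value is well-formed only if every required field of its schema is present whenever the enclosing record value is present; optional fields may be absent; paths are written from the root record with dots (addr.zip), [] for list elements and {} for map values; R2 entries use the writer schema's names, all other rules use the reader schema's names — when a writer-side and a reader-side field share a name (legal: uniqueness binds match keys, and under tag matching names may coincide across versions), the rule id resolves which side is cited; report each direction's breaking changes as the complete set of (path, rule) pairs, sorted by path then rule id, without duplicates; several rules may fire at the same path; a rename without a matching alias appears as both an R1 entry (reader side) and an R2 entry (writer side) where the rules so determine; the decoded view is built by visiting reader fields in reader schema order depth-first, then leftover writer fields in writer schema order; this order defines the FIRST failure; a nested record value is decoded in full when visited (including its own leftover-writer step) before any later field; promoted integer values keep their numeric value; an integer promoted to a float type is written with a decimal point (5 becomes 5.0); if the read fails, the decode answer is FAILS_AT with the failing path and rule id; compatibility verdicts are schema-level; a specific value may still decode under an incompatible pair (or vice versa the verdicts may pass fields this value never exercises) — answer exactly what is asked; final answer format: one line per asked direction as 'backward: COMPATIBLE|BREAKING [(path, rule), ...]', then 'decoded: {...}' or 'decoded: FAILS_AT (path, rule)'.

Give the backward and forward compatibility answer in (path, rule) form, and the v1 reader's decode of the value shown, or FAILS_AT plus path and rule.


backward: BREAKING [(rating, R3)]; forward: BREAKING [(rating, R3)]; decoded: {"channel": "GREEN", "attrs": {}, "addr": {"balance": 10.0, "blob": 0xFF, "active": true}, "rating": null, "city": "omega"}

each type pair in User: writer, then reader
checking backward for User: reader v2 against writer v1:
  channel: Color -> Color, writer required; from channel
  tags: map<string, int64> -> map<string, int64>, writer optional; from attrs
  addr: Money -> Money, writer optional; from addr
  rating: float64 -> bytes, writer optional; from rating
  city: string -> string, writer optional; from city
  addr.balance: float32 -> float32, writer optional; from addr.balance
  addr.blob: bytes -> bytes, writer optional; from addr.blob
  addr.active: bool -> bool, writer required; from addr.active
  breaking: (rating, R3)
  backward on User therefore BREAKING (1)
checking forward for User: reader v1 against writer v2:
  channel: Color -> Color, writer required; from channel
  attrs: map<string, int64> -> map<string, int64>, writer optional; from tags
  addr: Money -> Money, writer optional; from addr
  rating: bytes -> float64, writer optional; from rating
  city: string -> string, writer optional; from city
  addr.balance: float32 -> float32, writer optional; from addr.balance
  addr.blob: bytes -> bytes, writer optional; from addr.blob
  addr.active: bool -> bool, writer required; from addr.active
  breaking: (rating, R3)
  forward on User therefore BREAKING (1)
decoding the User value with the v1 reader:
  channel := "GREEN"
  attrs := {} (from writer tags)
  addr.balance := 10.0
  addr.blob := 0xFF
  addr.active := true
  rating := null (absent, optional -> null)
  city := "omega"
  => decoded: {"channel": "GREEN", "attrs": {}, "addr": {"balance": 10.0, "blob": 0xFF, "active": true}, "rating": null, "city": "omega"}


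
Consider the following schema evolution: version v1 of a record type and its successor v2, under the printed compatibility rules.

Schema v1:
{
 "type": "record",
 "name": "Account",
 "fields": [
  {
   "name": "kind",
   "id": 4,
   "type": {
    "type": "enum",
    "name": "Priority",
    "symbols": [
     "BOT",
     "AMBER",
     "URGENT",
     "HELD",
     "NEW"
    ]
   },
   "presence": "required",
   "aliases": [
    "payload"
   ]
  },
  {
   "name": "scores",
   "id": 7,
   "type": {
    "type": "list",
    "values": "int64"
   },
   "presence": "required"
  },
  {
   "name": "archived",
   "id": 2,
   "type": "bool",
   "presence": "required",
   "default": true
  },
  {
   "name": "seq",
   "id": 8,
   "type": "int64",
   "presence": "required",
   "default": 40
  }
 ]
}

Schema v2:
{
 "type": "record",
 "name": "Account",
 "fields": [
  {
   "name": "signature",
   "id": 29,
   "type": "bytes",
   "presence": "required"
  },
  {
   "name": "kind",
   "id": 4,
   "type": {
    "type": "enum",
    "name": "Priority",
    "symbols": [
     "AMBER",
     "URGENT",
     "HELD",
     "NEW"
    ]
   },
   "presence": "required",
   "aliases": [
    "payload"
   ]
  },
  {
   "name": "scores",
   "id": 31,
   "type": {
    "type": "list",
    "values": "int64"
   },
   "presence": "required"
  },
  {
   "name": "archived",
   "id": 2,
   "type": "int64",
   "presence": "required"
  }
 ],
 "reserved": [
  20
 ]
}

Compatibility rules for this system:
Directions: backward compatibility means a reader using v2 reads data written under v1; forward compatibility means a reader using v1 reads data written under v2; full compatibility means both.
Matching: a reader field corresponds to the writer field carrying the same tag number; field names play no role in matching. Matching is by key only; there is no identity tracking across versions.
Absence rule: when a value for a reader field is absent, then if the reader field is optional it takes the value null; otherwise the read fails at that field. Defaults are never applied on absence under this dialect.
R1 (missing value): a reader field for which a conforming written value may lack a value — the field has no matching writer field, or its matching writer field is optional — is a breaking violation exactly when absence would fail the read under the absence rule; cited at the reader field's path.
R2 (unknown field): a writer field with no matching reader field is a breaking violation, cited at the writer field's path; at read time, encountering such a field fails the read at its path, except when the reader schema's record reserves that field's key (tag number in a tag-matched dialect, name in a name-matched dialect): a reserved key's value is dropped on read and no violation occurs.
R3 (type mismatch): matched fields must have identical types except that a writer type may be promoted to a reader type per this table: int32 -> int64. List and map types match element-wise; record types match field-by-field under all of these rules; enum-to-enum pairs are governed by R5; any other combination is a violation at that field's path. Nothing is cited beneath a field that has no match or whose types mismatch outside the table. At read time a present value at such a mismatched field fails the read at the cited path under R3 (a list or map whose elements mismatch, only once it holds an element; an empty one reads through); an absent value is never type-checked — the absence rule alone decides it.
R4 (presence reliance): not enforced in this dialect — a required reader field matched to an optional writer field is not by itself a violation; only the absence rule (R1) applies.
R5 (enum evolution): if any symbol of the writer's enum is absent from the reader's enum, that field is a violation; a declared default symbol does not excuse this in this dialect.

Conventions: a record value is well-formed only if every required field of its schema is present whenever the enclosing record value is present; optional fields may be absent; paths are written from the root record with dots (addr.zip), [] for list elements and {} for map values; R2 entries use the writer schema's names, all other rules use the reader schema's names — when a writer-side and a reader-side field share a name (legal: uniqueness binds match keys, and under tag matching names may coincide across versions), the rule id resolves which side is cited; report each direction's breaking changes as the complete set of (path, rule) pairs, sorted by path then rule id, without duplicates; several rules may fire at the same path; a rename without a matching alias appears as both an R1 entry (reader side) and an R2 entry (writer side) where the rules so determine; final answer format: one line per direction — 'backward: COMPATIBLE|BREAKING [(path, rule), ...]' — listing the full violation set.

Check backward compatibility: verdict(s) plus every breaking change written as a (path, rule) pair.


backward: BREAKING [(archived, R3), (kind, R5), (scores, R1), (scores, R2), (seq, R2), (signature, R1)]

the writer's type comes first in each Account pair
backward for Account (reader v2, writer v1):
  signature: no writer match
  kind <- kind (Priority -> Priority, writer required)
  scores: no writer match
  archived <- archived (bool -> int64, writer required)
  writer scores: unknown to reader
  writer seq: unknown to reader
  R3 fires at archived
  R5 fires at kind
  R1 fires at scores
  R2 fires at scores
  R2 fires at seq
  R1 fires at signature
  => backward: BREAKING (6)


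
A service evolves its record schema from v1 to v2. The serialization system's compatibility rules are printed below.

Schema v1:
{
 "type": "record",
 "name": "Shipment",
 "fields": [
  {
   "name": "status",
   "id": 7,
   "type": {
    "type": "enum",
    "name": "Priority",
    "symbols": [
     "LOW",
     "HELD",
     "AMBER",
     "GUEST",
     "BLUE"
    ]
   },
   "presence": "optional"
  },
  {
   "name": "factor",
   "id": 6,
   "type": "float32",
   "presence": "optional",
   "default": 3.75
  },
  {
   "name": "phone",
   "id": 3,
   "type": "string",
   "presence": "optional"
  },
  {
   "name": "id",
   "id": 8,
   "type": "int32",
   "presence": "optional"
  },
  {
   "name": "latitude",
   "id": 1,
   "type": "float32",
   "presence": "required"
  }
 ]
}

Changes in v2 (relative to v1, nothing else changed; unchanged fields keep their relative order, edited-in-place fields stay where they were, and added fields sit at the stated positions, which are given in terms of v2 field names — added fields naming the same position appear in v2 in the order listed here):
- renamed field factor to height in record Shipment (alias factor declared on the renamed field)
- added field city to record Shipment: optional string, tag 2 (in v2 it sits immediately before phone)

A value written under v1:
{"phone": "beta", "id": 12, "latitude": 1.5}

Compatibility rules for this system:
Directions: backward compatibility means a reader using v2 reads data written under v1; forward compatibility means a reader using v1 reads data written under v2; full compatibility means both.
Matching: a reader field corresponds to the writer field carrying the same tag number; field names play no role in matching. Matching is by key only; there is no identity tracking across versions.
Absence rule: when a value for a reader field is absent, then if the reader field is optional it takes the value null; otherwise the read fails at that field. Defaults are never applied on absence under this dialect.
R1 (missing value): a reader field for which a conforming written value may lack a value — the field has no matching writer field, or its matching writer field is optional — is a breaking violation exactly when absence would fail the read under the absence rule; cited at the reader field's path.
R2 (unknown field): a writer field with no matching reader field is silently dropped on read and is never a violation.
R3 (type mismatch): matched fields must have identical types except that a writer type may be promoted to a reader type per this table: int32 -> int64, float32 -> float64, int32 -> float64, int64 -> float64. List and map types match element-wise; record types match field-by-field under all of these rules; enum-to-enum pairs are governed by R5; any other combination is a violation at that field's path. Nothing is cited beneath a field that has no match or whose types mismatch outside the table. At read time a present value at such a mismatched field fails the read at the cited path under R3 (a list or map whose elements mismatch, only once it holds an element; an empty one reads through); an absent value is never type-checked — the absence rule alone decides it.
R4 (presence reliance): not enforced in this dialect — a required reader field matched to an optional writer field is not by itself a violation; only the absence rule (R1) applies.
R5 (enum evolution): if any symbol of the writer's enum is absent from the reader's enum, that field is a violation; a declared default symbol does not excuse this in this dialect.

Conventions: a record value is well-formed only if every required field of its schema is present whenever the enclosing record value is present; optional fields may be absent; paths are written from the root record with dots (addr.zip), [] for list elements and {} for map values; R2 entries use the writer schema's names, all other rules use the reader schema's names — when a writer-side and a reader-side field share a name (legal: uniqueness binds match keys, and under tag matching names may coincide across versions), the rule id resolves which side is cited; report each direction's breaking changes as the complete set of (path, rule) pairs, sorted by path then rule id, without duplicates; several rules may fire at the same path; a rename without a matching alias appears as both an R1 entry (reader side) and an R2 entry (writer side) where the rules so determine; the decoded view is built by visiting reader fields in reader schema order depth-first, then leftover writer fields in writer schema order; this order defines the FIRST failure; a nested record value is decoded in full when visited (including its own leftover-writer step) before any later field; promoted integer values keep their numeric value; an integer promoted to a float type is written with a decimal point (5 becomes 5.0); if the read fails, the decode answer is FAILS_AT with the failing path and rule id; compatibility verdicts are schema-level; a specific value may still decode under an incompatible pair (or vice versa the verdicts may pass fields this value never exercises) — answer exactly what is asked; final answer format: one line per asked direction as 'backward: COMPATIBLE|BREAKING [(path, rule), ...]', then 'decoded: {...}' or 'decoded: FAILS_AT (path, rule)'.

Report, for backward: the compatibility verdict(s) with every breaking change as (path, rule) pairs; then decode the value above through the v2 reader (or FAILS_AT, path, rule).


backward: COMPATIBLE []; decoded: {"status": null, "height": null, "city": null, "phone": "beta", "id": 12, "latitude": 1.5}

each type pair in Shipment: writer, then reader
checking backward for Shipment: reader v2 against writer v1:
  status: paired with writer status (Priority -> Priority; writer optional)
  height: paired with writer factor (float32 -> float32; writer optional)
  city: no writer match
  phone: paired with writer phone (string -> string; writer optional)
  id: paired with writer id (int32 -> int32; writer optional)
  latitude: paired with writer latitude (float32 -> float32; writer required)
  => backward verdict for Shipment: COMPATIBLE, no violations
decode (reader v2):
  status := null (not supplied -> null)
  height := null (not supplied -> null)
  city := null (not supplied -> null)
  phone := "beta"
  id := 12
  latitude := 1.5
  => decoded: {"status": null, "height": null, "city": null, "phone": "beta", "id": 12, "latitude": 1.5}
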